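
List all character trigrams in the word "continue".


Word: "continue" (length 8)
Number of trigrams = 8 - 3 + 1 = 6
  Position 0: "con"
  Position 1: "ont"
  Position 2: "nti"
  Position 3: "tin"
  Position 4: "inu"
  Position 5: "nue"
Trigrams = "con", "ont", "nti", "tin", "inu", "nue"


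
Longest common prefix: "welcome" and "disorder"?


Word 1: "welcome"
Word 2: "disorder"
Comparing from start:
  Pos 0: 'w' != 'd' (stop)
LCP = "" (length 0)


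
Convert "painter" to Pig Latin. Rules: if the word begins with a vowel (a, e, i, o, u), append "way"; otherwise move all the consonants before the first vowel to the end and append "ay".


Word: "painter"
Starts with consonant(s) → move to end, add 'ay'
Consonant cluster: "p"
Pig Latin = "ainterpay"


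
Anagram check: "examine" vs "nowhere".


Word 1: "examine" → sorted: aeeimnx
Word 2: "nowhere" → sorted: eehnorw
Same letters? aeeimnx != eehnorw
Anagram = No


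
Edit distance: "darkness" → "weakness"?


Word 1: "darkness" (length 8)
Word 2: "weakness" (length 8)
One optimal edit sequence (insert/delete/substitute each cost 1):
  1. substitute 'd' -> 'w'  (+1)
  2. substitute 'a' -> 'e'  (+1)
  3. substitute 'r' -> 'a'  (+1)
  4. keep 'k'
  5. keep 'n'
  6. keep 'e'
  7. keep 's'
  8. keep 's'
Total edit operations: 3
Edit distance = 3


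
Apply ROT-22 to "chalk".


Word: "chalk"
Shift: 22
Each letter → (letter + shift) mod 26:
  'c' (2) + 22 = 24 → 'y'
  'h' (7) + 22 = 3 → 'd'
  'a' (0) + 22 = 22 → 'w'
  'l' (11) + 22 = 7 → 'h'
  'k' (10) + 22 = 6 → 'g'
Result = "ydwhg"


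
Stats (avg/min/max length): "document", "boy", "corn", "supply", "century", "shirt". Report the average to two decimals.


Lengths: "document"=8, "boy"=3, "corn"=4, "supply"=6, "century"=7, "shirt"=5
Sum = 33, Count = 6
Average = 33/6 = 5.50
= avg=5.50, min=3, max=8


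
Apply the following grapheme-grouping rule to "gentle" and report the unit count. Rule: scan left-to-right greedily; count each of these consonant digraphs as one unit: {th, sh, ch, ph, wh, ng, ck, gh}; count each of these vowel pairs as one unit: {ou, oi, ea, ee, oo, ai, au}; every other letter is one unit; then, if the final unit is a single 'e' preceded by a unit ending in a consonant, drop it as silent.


Word: "gentle" (6 letters)
Left-to-right scan:
  1. 'g' (letter)
  2. 'e' (letter)
  3. 'n' (letter)
  4. 't' (letter)
  5. 'l' (letter)
  6. 'e' (letter)
Units from scan: 6
Final unit is 'e' after a consonant -> drop as silent (-1)
Sound units = 5 units


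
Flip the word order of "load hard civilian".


Original: "load hard civilian"
Words (1..n): load | hard | civilian
Reversed (n..1): civilian | hard | load
Result = "civilian hard load"


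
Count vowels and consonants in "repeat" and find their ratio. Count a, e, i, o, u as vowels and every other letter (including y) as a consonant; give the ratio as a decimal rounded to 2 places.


Word: "repeat"
Vowels (a,e,i,o,u): 3
Consonants: 3
Ratio = 3/3
= 1.00


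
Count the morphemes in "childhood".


Word: "childhood"
Morphemes: child + -hood
Each morpheme carries meaning
= 2 morphemes


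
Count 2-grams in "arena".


Word: "arena" (length 5)
Number of 2-grams = length - 2 + 1 = 5 - 2 + 1
= 4


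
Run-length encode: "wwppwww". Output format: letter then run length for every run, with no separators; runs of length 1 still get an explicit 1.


String: "wwppwww"
Scanning for consecutive runs:
  'w' x 2
  'p' x 2
  'w' x 3
RLE = "w2p2w3"


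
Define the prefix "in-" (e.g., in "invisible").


Prefix: in-
Example: invisible (in- + visible)
Meaning = not / into


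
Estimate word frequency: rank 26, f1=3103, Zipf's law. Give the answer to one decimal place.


Zipf's law: f(r) = f(1) / r
f(1) = 3103
f(26) = 3103 / 26
= 119.3 occurrences


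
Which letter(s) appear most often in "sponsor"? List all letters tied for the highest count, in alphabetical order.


Word: "sponsor"
Letter counts:
  'n': 1
  'o': 2
  'p': 1
  'r': 1
  's': 2
Maximum count = 2
Most frequent = 'o', 's' (2 times each)


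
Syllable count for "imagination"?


Word: "imagination"
Syllable breakdown: i / mag / i / na / tion
Counting: 5 parts
= 5 syllables


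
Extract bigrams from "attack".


Word: "attack" (length 6)
Number of bigrams = 6 - 2 + 1 = 5
  Position 0: "at"
  Position 1: "tt"
  Position 2: "ta"
  Position 3: "ac"
  Position 4: "ck"
Bigrams = "at", "tt", "ta", "ac", "ck"


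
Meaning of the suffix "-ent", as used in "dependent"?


Suffix: -ent
Example: dependent = depend + -ent
Meaning = one who / that which


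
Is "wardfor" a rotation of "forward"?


Word: "forward", Candidate: "wardfor"
Method: check if candidate is substring of word+word
"forwardforward" contains "wardfor"? Yes
Is rotation = Yes


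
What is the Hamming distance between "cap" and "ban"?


Comparing character by character (same length = 3):
  Pos 0: 'c' vs 'b' !=
  Pos 1: 'a' vs 'a' =
  Pos 2: 'p' vs 'n' !=
Hamming distance = 2


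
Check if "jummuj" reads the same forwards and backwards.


Word: "jummuj"
Reversed: "jummuj"
Forward == Backward? jummuj == jummuj
Palindrome = Yes


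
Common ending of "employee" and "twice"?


Word 1: "employee"
Word 2: "twice"
Comparing from end:
  Pos -1: 'e' == 'e'
  Pos -2: 'e' != 'c' (stop)
LCS = "e" (length 1)


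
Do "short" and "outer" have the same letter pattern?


Pattern of "short": [0, 1, 2, 3, 4]
Pattern of "outer": [0, 1, 2, 3, 4]
Patterns match
Same pattern = Yes


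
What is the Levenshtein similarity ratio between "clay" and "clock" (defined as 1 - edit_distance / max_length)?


Word 1: "clay" (length 4)
Word 2: "clock" (length 5)
One optimal edit sequence:
  1. keep 'c'
  2. keep 'l'
  3. insert 'o'  (+1)
  4. substitute 'a' -> 'c'  (+1)
  5. substitute 'y' -> 'k'  (+1)
Edit distance = 3
Max length = max(4, 5) = 5
Similarity = 1 - 3/5
= 0.4000


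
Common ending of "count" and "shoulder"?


Word 1: "count"
Word 2: "shoulder"
Comparing from end:
  Pos -1: 't' != 'r' (stop)
LCS = "" (length 0)


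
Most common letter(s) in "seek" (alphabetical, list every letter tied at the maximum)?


Word: "seek"
Letter counts:
  'e': 2
  'k': 1
  's': 1
Maximum count = 2
Most frequent = 'e' (2 times each)


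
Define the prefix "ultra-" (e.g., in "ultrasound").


Prefix: ultra-
As in: ultrasound -> ultra- + sound
Meaning = beyond


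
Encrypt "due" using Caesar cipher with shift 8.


Word: "due"
Shift: 8
Each letter → (letter + shift) mod 26:
  'd' (3) + 8 = 11 → 'l'
  'u' (20) + 8 = 2 → 'c'
  'e' (4) + 8 = 12 → 'm'
Result = "lcm"


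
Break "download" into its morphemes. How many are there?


Word: "download"
Morphemes: down- | load
Each morpheme carries meaning
= 2 morphemes


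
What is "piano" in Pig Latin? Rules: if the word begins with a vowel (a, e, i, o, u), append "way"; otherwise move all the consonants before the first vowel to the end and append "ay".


Word: "piano"
Starts with consonant(s) → move to end, add 'ay'
Consonant cluster: "p"
Pig Latin = "ianopay"


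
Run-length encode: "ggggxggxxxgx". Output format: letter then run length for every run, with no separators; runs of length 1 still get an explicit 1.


String: "ggggxggxxxgx"
Scanning for consecutive runs:
  'g' x 4
  'x' x 1
  'g' x 2
  'x' x 3
  'g' x 1
  'x' x 1
RLE = "g4x1g2x3g1x1"


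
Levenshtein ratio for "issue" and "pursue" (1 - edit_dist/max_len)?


Word 1: "issue" (length 5)
Word 2: "pursue" (length 6)
One optimal edit sequence:
  1. insert 'p'  (+1)
  2. substitute 'i' -> 'u'  (+1)
  3. substitute 's' -> 'r'  (+1)
  4. keep 's'
  5. keep 'u'
  6. keep 'e'
Edit distance = 3
Max length = max(5, 6) = 6
Similarity = 1 - 3/6
= 0.5000


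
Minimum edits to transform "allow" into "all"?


Word 1: "allow" (length 5)
Word 2: "all" (length 3)
One optimal edit sequence (insert/delete/substitute each cost 1):
  1. keep 'a'
  2. keep 'l'
  3. keep 'l'
  4. delete 'o'  (+1)
  5. delete 'w'  (+1)
Total edit operations: 2
Edit distance = 2


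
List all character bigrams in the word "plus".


Word: "plus" (length 4)
Number of bigrams = 4 - 2 + 1 = 3
  Position 0: "pl"
  Position 1: "lu"
  Position 2: "us"
Bigrams = "pl", "lu", "us"


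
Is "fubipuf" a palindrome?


Word: "fubipuf"
Reversed: "fupibuf"
Forward == Backward? fubipuf != fupibuf
Palindrome = No


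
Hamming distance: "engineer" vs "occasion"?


Comparing character by character (same length = 8):
  Pos 0: 'e' vs 'o' !=
  Pos 1: 'n' vs 'c' !=
  Pos 2: 'g' vs 'c' !=
  Pos 3: 'i' vs 'a' !=
  Pos 4: 'n' vs 's' !=
  Pos 5: 'e' vs 'i' !=
  Pos 6: 'e' vs 'o' !=
  Pos 7: 'r' vs 'n' !=
Hamming distance = 8


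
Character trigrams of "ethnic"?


Word: "ethnic" (length 6)
Number of trigrams = 6 - 3 + 1 = 4
  Position 0: "eth"
  Position 1: "thn"
  Position 2: "hni"
  Position 3: "nic"
Trigrams = "eth", "thn", "hni", "nic"


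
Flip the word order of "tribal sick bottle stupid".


Original: "tribal sick bottle stupid"
Words (1..n): tribal | sick | bottle | stupid
Reversed (n..1): stupid | bottle | sick | tribal
Result = "stupid bottle sick tribal"


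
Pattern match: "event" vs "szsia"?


Pattern of "event": [0, 1, 0, 2, 3]
Pattern of "szsia": [0, 1, 0, 2, 3]
Patterns match
Same pattern = Yes


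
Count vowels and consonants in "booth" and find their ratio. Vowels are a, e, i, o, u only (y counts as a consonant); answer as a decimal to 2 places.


Word: "booth"
Vowels (a,e,i,o,u): 2
Consonants: 3
Ratio = 2/3
= 0.67


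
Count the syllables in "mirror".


Word: "mirror"
Syllable breakdown: mir-ror
Counting: 2 parts
= 2 syllables


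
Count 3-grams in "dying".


Word: "dying" (length 5)
Number of 3-grams = length - 3 + 1 = 5 - 3 + 1
= 3


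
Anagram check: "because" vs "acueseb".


Word 1: "because" → sorted: abceesu
Word 2: "acueseb" → sorted: abceesu
Same letters? abceesu == abceesu
Anagram = Yes


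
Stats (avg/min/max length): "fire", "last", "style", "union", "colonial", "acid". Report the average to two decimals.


Lengths: "fire"=4, "last"=4, "style"=5, "union"=5, "colonial"=8, "acid"=4
Sum = 30, Count = 6
Average = 30/6 = 5.00
= avg=5.00, min=4, max=8


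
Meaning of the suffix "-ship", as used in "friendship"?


Suffix: -ship
Example: friendship (friend + -ship)
Meaning = state / position


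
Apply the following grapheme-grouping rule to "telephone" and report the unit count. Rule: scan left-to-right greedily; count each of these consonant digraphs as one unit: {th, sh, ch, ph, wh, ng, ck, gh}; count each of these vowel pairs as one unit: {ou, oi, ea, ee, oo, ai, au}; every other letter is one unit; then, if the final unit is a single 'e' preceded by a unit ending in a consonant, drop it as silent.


Word: "telephone" (9 letters)
Left-to-right scan:
  (1) 't' (letter)
  (2) 'e' (letter)
  (3) 'l' (letter)
  (4) 'e' (letter)
  (5) 'ph' (digraph)
  (6) 'o' (letter)
  (7) 'n' (letter)
  (8) 'e' (letter)
Units from scan: 8
Final unit is 'e' after a consonant -> drop as silent (-1)
Sound units = 7 units


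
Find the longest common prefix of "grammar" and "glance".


Word 1: "grammar"
Word 2: "glance"
Comparing from start:
  Pos 0: 'g' == 'g'
  Pos 1: 'r' != 'l' (stop)
LCP = "g" (length 1)


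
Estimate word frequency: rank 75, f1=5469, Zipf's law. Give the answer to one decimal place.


Zipf's law: f(r) = f(1) / r
f(1) = 5469
f(75) = 5469 / 75
= 72.9 occurrences


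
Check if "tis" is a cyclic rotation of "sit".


Word: "sit", Candidate: "tis"
Method: check if candidate is substring of word+word
"sitsit" contains "tis"? No
Is rotation = No


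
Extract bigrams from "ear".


Word: "ear" (length 3)
Number of bigrams = 3 - 2 + 1 = 2
  Position 0: "ea"
  Position 1: "ar"
Bigrams = "ea", "ar"


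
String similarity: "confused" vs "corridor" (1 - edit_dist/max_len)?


Word 1: "confused" (length 8)
Word 2: "corridor" (length 8)
One optimal edit sequence:
  1. keep 'c'
  2. keep 'o'
  3. substitute 'n' -> 'r'  (+1)
  4. substitute 'f' -> 'r'  (+1)
  5. substitute 'u' -> 'i'  (+1)
  6. substitute 's' -> 'd'  (+1)
  7. substitute 'e' -> 'o'  (+1)
  8. substitute 'd' -> 'r'  (+1)
Edit distance = 6
Max length = max(8, 8) = 8
Similarity = 1 - 6/8
= 0.2500


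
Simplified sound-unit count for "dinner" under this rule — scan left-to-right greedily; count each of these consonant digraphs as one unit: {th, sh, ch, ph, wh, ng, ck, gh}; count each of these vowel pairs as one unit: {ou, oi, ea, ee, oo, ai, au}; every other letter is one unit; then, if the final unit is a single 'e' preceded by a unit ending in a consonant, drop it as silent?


Word: "dinner" (6 letters)
Left-to-right scan:
  [1] 'd' (letter)
  [2] 'i' (letter)
  [3] 'n' (letter)
  [4] 'n' (letter)
  [5] 'e' (letter)
  [6] 'r' (letter)
Units from scan: 6
Sound units = 6 units


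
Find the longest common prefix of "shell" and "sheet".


Word 1: "shell"
Word 2: "sheet"
Comparing from start:
  Pos 0: 's' == 's'
  Pos 1: 'h' == 'h'
  Pos 2: 'e' == 'e'
  Pos 3: 'l' != 'e' (stop)
LCP = "she" (length 3)


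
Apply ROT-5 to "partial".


Word: "partial"
Shift: 5
Each letter → (letter + shift) mod 26:
  'p' (15) + 5 = 20 → 'u'
  'a' (0) + 5 = 5 → 'f'
  'r' (17) + 5 = 22 → 'w'
  't' (19) + 5 = 24 → 'y'
  'i' (8) + 5 = 13 → 'n'
  'a' (0) + 5 = 5 → 'f'
  'l' (11) + 5 = 16 → 'q'
Result = "ufwynfq"


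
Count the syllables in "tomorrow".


Word: "tomorrow"
Syllable breakdown: to / mor / row
Counting: 3 parts
= 3 syllables


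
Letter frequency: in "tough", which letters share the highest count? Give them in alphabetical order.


Word: "tough"
Letter counts:
  'g': 1
  'h': 1
  'o': 1
  't': 1
  'u': 1
Maximum count = 1
Most frequent = 'g', 'h', 'o', 't', 'u' (1 time each)


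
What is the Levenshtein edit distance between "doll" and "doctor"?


Word 1: "doll" (length 4)
Word 2: "doctor" (length 6)
One optimal edit sequence (insert/delete/substitute each cost 1):
  1. keep 'd'
  2. keep 'o'
  3. insert 'c'  (+1)
  4. insert 't'  (+1)
  5. substitute 'l' -> 'o'  (+1)
  6. substitute 'l' -> 'r'  (+1)
Total edit operations: 4
Edit distance = 4


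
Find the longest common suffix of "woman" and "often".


Word 1: "woman"
Word 2: "often"
Comparing from end:
  Pos -1: 'n' == 'n'
  Pos -2: 'a' != 'e' (stop)
LCS = "n" (length 1)


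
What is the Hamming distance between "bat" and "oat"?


Comparing character by character (same length = 3):
  Pos 0: 'b' vs 'o' !=
  Pos 1: 'a' vs 'a' =
  Pos 2: 't' vs 't' =
Hamming distance = 1


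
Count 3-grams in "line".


Word: "line" (length 4)
Number of 3-grams = length - 3 + 1 = 4 - 3 + 1
= 2


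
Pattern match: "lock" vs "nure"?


Pattern of "lock": [0, 1, 2, 3]
Pattern of "nure": [0, 1, 2, 3]
Patterns match
Same pattern = Yes


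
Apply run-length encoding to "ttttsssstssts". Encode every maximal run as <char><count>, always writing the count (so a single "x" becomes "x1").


String: "ttttsssstssts"
Scanning for consecutive runs:
  't' x 4
  's' x 4
  't' x 1
  's' x 2
  't' x 1
  's' x 1
RLE = "t4s4t1s2t1s1"


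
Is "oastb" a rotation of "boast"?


Word: "boast", Candidate: "oastb"
Method: check if candidate is substring of word+word
"boastboast" contains "oastb"? Yes
Is rotation = Yes


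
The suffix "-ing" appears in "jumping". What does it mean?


Suffix: -ing
As in: jumping -> jump + -ing
Meaning = present participle


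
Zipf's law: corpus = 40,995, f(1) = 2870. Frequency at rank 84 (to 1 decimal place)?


Zipf's law: f(r) = f(1) / r
f(1) = 2870
f(84) = 2870 / 84
= 34.2 occurrences


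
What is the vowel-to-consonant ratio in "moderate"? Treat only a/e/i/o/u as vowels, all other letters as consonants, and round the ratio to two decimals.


Word: "moderate"
Vowels (a,e,i,o,u): 4
Consonants: 4
Ratio = 4/4
= 1.00


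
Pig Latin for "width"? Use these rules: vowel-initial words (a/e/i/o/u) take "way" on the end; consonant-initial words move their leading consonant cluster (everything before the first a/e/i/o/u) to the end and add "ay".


Word: "width"
Starts with consonant(s) → move to end, add 'ay'
Consonant cluster: "w"
Pig Latin = "idthway"


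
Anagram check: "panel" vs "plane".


Word 1: "panel" → sorted: aelnp
Word 2: "plane" → sorted: aelnp
Same letters? aelnp == aelnp
Anagram = Yes


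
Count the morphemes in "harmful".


Word: "harmful"
Morphemes: harm | -ful
Each morpheme carries meaning
= 2 morphemes


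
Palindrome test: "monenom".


Word: "monenom"
Reversed: "monenom"
Forward == Backward? monenom == monenom
Palindrome = Yes


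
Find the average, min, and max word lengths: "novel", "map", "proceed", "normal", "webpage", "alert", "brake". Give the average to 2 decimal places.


Lengths: "novel"=5, "map"=3, "proceed"=7, "normal"=6, "webpage"=7, "alert"=5, "brake"=5
Sum = 38, Count = 7
Average = 38/7 = 5.43
= avg=5.43, min=3, max=7


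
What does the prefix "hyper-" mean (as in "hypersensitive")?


Prefix: hyper-
Example: hypersensitive = hyper- + sensitive
Meaning = over / excessive


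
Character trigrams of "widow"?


Word: "widow" (length 5)
Number of trigrams = 5 - 3 + 1 = 3
  Position 0: "wid"
  Position 1: "ido"
  Position 2: "dow"
Trigrams = "wid", "ido", "dow"


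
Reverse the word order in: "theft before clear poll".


Original: "theft before clear poll"
Words (1..n): theft | before | clear | poll
Reversed (n..1): poll | clear | before | theft
Result = "poll clear before theft"


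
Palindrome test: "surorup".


Word: "surorup"
Reversed: "purorus"
Forward == Backward? surorup != purorus
Palindrome = No


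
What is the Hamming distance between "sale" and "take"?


Comparing character by character (same length = 4):
  Pos 0: 's' vs 't' !=
  Pos 1: 'a' vs 'a' =
  Pos 2: 'l' vs 'k' !=
  Pos 3: 'e' vs 'e' =
Hamming distance = 2


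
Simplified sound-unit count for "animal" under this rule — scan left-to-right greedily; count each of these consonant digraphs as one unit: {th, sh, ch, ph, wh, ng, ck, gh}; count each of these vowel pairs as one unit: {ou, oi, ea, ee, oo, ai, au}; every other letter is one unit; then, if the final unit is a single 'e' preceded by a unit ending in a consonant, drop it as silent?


Word: "animal" (6 letters)
Left-to-right scan:
  (1) 'a' (letter)
  (2) 'n' (letter)
  (3) 'i' (letter)
  (4) 'm' (letter)
  (5) 'a' (letter)
  (6) 'l' (letter)
Units from scan: 6
Sound units = 6 units


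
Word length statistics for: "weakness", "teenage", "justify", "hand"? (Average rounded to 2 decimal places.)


Lengths: "weakness"=8, "teenage"=7, "justify"=7, "hand"=4
Sum = 26, Count = 4
Average = 26/4 = 6.50
= avg=6.50, min=4, max=8


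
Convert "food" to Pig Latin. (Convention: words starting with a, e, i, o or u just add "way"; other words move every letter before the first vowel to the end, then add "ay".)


Word: "food"
Starts with consonant(s) → move to end, add 'ay'
Consonant cluster: "f"
Pig Latin = "oodfay"


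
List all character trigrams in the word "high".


Word: "high" (length 4)
Number of trigrams = 4 - 3 + 1 = 2
  Position 0: "hig"
  Position 1: "igh"
Trigrams = "hig", "igh"


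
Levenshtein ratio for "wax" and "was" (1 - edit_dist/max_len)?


Word 1: "wax" (length 3)
Word 2: "was" (length 3)
One optimal edit sequence:
  1. keep 'w'
  2. keep 'a'
  3. substitute 'x' -> 's'  (+1)
Edit distance = 1
Max length = max(3, 3) = 3
Similarity = 1 - 1/3
= 0.6667


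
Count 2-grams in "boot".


Word: "boot" (length 4)
Number of 2-grams = length - 2 + 1 = 4 - 2 + 1
= 3


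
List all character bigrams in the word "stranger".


Word: "stranger" (length 8)
Number of bigrams = 8 - 2 + 1 = 7
  Position 0: "st"
  Position 1: "tr"
  Position 2: "ra"
  Position 3: "an"
  Position 4: "ng"
  Position 5: "ge"
  Position 6: "er"
Bigrams = "st", "tr", "ra", "an", "ng", "ge", "er"


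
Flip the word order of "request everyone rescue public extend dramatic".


Original: "request everyone rescue public extend dramatic"
Words (1..n): request | everyone | rescue | public | extend | dramatic
Reversed (n..1): dramatic | extend | public | rescue | everyone | request
Result = "dramatic extend public rescue everyone request"


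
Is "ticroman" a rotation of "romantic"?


Word: "romantic", Candidate: "ticroman"
Method: check if candidate is substring of word+word
"romanticromantic" contains "ticroman"? Yes
Is rotation = Yes


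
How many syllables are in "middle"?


Word: "middle"
Syllable breakdown: mid · dle
Counting: 2 parts
= 2 syllables


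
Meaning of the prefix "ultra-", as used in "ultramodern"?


Prefix: ultra-
As in: ultramodern -> ultra- + modern
Meaning = beyond


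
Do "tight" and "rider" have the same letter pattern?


Pattern of "tight": [0, 1, 2, 3, 0]
Pattern of "rider": [0, 1, 2, 3, 0]
Patterns match
Same pattern = Yes


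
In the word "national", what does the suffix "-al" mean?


Suffix: -al
Example: national (nation + -al)
Meaning = relating to


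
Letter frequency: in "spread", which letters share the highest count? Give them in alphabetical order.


Word: "spread"
Letter counts:
  'a': 1
  'd': 1
  'e': 1
  'p': 1
  'r': 1
  's': 1
Maximum count = 1
Most frequent = 'a', 'd', 'e', 'p', 'r', 's' (1 time each)


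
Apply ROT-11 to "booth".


Word: "booth"
Shift: 11
Each letter → (letter + shift) mod 26:
  'b' (1) + 11 = 12 → 'm'
  'o' (14) + 11 = 25 → 'z'
  'o' (14) + 11 = 25 → 'z'
  't' (19) + 11 = 4 → 'e'
  'h' (7) + 11 = 18 → 's'
Result = "mzzes"


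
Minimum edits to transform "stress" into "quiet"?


Word 1: "stress" (length 6)
Word 2: "quiet" (length 5)
One optimal edit sequence (insert/delete/substitute each cost 1):
  1. substitute 's' -> 'q'  (+1)
  2. substitute 't' -> 'u'  (+1)
  3. substitute 'r' -> 'i'  (+1)
  4. keep 'e'
  5. delete 's'  (+1)
  6. substitute 's' -> 't'  (+1)
Total edit operations: 5
Edit distance = 5


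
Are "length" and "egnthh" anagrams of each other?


Word 1: "length" → sorted: eghlnt
Word 2: "egnthh" → sorted: eghhnt
Same letters? eghlnt != eghhnt
Anagram = No


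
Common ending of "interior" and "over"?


Word 1: "interior"
Word 2: "over"
Comparing from end:
  Pos -1: 'r' == 'r'
  Pos -2: 'o' != 'e' (stop)
LCS = "r" (length 1)


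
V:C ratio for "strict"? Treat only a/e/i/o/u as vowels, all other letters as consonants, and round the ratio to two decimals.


Word: "strict"
Vowels (a,e,i,o,u): 1
Consonants: 5
Ratio = 1/5
= 0.20


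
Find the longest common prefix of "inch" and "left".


Word 1: "inch"
Word 2: "left"
Comparing from start:
  Pos 0: 'i' != 'l' (stop)
LCP = "" (length 0)


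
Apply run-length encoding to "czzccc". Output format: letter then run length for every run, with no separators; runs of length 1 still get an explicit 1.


String: "czzccc"
Scanning for consecutive runs:
  'c' x 1
  'z' x 2
  'c' x 3
RLE = "c1z2c3"


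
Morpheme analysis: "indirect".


Word: "indirect"
Morphemes: in- | direct
Each morpheme carries meaning
= 2 morphemes


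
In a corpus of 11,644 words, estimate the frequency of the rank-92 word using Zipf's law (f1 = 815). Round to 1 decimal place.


Zipf's law: f(r) = f(1) / r
f(1) = 815
f(92) = 815 / 92
= 8.9 occurrences


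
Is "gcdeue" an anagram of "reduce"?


Word 1: "reduce" → sorted: cdeeru
Word 2: "gcdeue" → sorted: cdeegu
Same letters? cdeeru != cdeegu
Anagram = No


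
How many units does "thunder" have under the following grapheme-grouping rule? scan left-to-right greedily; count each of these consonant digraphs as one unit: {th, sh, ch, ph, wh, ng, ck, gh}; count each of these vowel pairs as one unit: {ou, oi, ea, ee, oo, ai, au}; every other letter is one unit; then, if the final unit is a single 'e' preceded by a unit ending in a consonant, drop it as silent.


Word: "thunder" (7 letters)
Left-to-right scan:
  1. 'th' (digraph)
  2. 'u' (letter)
  3. 'n' (letter)
  4. 'd' (letter)
  5. 'e' (letter)
  6. 'r' (letter)
Units from scan: 6
Sound units = 6 units


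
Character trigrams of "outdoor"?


Word: "outdoor" (length 7)
Number of trigrams = 7 - 3 + 1 = 5
  Position 0: "out"
  Position 1: "utd"
  Position 2: "tdo"
  Position 3: "doo"
  Position 4: "oor"
Trigrams = "out", "utd", "tdo", "doo", "oor"


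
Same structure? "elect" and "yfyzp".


Pattern of "elect": [0, 1, 0, 2, 3]
Pattern of "yfyzp": [0, 1, 0, 2, 3]
Patterns match
Same pattern = Yes


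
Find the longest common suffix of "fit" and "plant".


Word 1: "fit"
Word 2: "plant"
Comparing from end:
  Pos -1: 't' == 't'
  Pos -2: 'i' != 'n' (stop)
LCS = "t" (length 1)


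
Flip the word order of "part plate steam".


Original: "part plate steam"
Words (1..n): part | plate | steam
Reversed (n..1): steam | plate | part
Result = "steam plate part"


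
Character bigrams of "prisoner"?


Word: "prisoner" (length 8)
Number of bigrams = 8 - 2 + 1 = 7
  Position 0: "pr"
  Position 1: "ri"
  Position 2: "is"
  Position 3: "so"
  Position 4: "on"
  Position 5: "ne"
  Position 6: "er"
Bigrams = "pr", "ri", "is", "so", "on", "ne", "er"


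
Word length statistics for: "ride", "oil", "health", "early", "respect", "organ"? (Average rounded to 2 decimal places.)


Lengths: "ride"=4, "oil"=3, "health"=6, "early"=5, "respect"=7, "organ"=5
Sum = 30, Count = 6
Average = 30/6 = 5.00
= avg=5.00, min=3, max=7


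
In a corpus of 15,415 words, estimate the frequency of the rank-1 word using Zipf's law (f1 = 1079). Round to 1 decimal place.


Zipf's law: f(r) = f(1) / r
f(1) = 1079
f(1) = 1079 / 1
= 1079.0 occurrences


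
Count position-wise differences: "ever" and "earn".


Comparing character by character (same length = 4):
  Pos 0: 'e' vs 'e' =
  Pos 1: 'v' vs 'a' !=
  Pos 2: 'e' vs 'r' !=
  Pos 3: 'r' vs 'n' !=
Hamming distance = 3


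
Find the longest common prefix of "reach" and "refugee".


Word 1: "reach"
Word 2: "refugee"
Comparing from start:
  Pos 0: 'r' == 'r'
  Pos 1: 'e' == 'e'
  Pos 2: 'a' != 'f' (stop)
LCP = "re" (length 2)


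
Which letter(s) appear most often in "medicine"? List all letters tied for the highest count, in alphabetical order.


Word: "medicine"
Letter counts:
  'c': 1
  'd': 1
  'e': 2
  'i': 2
  'm': 1
  'n': 1
Maximum count = 2
Most frequent = 'e', 'i' (2 times each)


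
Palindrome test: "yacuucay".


Word: "yacuucay"
Reversed: "yacuucay"
Forward == Backward? yacuucay == yacuucay
Palindrome = Yes


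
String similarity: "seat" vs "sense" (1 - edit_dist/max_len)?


Word 1: "seat" (length 4)
Word 2: "sense" (length 5)
One optimal edit sequence:
  1. keep 's'
  2. keep 'e'
  3. insert 'n'  (+1)
  4. substitute 'a' -> 's'  (+1)
  5. substitute 't' -> 'e'  (+1)
Edit distance = 3
Max length = max(4, 5) = 5
Similarity = 1 - 3/5
= 0.4000


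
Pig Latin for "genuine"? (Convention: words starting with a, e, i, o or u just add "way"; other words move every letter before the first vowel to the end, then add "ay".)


Word: "genuine"
Starts with consonant(s) → move to end, add 'ay'
Consonant cluster: "g"
Pig Latin = "enuinegay"


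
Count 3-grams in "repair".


Word: "repair" (length 6)
Number of 3-grams = length - 3 + 1 = 6 - 3 + 1
= 4


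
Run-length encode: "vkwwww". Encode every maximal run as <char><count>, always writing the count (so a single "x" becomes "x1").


String: "vkwwww"
Scanning for consecutive runs:
  'v' x 1
  'k' x 1
  'w' x 4
RLE = "v1k1w4"


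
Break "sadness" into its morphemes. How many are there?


Word: "sadness"
Morphemes: sad + -ness
Each morpheme carries meaning
= 2 morphemes


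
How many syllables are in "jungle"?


Word: "jungle"
Syllable breakdown: jun · gle
Counting: 2 parts
= 2 syllables


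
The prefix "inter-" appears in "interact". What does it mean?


Prefix: inter-
As in: interact -> inter- + act
Meaning = between


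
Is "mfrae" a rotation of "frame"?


Word: "frame", Candidate: "mfrae"
Method: check if candidate is substring of word+word
"frameframe" contains "mfrae"? No
Is rotation = No


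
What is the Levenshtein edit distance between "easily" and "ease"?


Word 1: "easily" (length 6)
Word 2: "ease" (length 4)
One optimal edit sequence (insert/delete/substitute each cost 1):
  1. keep 'e'
  2. keep 'a'
  3. keep 's'
  4. delete 'i'  (+1)
  5. delete 'l'  (+1)
  6. substitute 'y' -> 'e'  (+1)
Total edit operations: 3
Edit distance = 3


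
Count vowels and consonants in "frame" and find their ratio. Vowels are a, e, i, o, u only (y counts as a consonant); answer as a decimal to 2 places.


Word: "frame"
Vowels (a,e,i,o,u): 2
Consonants: 3
Ratio = 2/3
= 0.67


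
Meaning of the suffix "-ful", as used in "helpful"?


Suffix: -ful
Example: helpful (help + -ful)
Meaning = full of


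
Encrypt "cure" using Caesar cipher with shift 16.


Word: "cure"
Shift: 16
Each letter → (letter + shift) mod 26:
  'c' (2) + 16 = 18 → 's'
  'u' (20) + 16 = 10 → 'k'
  'r' (17) + 16 = 7 → 'h'
  'e' (4) + 16 = 20 → 'u'
Result = "skhu"


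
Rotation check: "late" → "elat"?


Word: "late", Candidate: "elat"
Method: check if candidate is substring of word+word
"latelate" contains "elat"? Yes
Is rotation = Yes


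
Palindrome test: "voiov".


Word: "voiov"
Reversed: "voiov"
Forward == Backward? voiov == voiov
Palindrome = Yes


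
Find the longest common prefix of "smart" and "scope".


Word 1: "smart"
Word 2: "scope"
Comparing from start:
  Pos 0: 's' == 's'
  Pos 1: 'm' != 'c' (stop)
LCP = "s" (length 1)


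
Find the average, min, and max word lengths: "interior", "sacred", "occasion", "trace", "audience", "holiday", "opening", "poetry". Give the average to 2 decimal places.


Lengths: "interior"=8, "sacred"=6, "occasion"=8, "trace"=5, "audience"=8, "holiday"=7, "opening"=7, "poetry"=6
Sum = 55, Count = 8
Average = 55/8 = 6.88
= avg=6.88, min=5, max=8


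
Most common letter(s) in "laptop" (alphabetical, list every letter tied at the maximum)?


Word: "laptop"
Letter counts:
  'a': 1
  'l': 1
  'o': 1
  'p': 2
  't': 1
Maximum count = 2
Most frequent = 'p' (2 times each)


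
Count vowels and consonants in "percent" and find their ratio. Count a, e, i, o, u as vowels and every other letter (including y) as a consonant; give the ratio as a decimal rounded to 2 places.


Word: "percent"
Vowels (a,e,i,o,u): 2
Consonants: 5
Ratio = 2/5
= 0.40


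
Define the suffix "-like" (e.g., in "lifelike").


Suffix: -like
Example: lifelike = life + -like
Meaning = resembling


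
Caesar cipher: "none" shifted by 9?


Word: "none"
Shift: 9
Each letter → (letter + shift) mod 26:
  'n' (13) + 9 = 22 → 'w'
  'o' (14) + 9 = 23 → 'x'
  'n' (13) + 9 = 22 → 'w'
  'e' (4) + 9 = 13 → 'n'
Result = "wxwn"


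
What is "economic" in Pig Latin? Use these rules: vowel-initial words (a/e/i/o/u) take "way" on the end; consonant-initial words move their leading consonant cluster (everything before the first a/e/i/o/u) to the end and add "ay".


Word: "economic"
Starts with vowel → add 'way'
Pig Latin = "economicway"


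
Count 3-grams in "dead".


Word: "dead" (length 4)
Number of 3-grams = length - 3 + 1 = 4 - 3 + 1
= 2


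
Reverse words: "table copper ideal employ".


Original: "table copper ideal employ"
Words (1..n): table | copper | ideal | employ
Reversed (n..1): employ | ideal | copper | table
Result = "employ ideal copper table"


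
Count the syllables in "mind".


Word: "mind"
Syllable breakdown: mind
Counting: 1 part
= 1 syllable


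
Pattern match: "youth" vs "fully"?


Pattern of "youth": [0, 1, 2, 3, 4]
Pattern of "fully": [0, 1, 2, 2, 3]
Patterns do not match
Same pattern = No


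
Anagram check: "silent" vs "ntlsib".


Word 1: "silent" → sorted: eilnst
Word 2: "ntlsib" → sorted: bilnst
Same letters? eilnst != bilnst
Anagram = No


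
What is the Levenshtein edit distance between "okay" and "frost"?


Word 1: "okay" (length 4)
Word 2: "frost" (length 5)
One optimal edit sequence (insert/delete/substitute each cost 1):
  1. insert 'f'  (+1)
  2. substitute 'o' -> 'r'  (+1)
  3. substitute 'k' -> 'o'  (+1)
  4. substitute 'a' -> 's'  (+1)
  5. substitute 'y' -> 't'  (+1)
Total edit operations: 5
Edit distance = 5


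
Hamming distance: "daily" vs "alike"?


Comparing character by character (same length = 5):
  Pos 0: 'd' vs 'a' !=
  Pos 1: 'a' vs 'l' !=
  Pos 2: 'i' vs 'i' =
  Pos 3: 'l' vs 'k' !=
  Pos 4: 'y' vs 'e' !=
Hamming distance = 4


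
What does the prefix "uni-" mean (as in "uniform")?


Prefix: uni-
Example: uniform (uni- + form)
Meaning = one


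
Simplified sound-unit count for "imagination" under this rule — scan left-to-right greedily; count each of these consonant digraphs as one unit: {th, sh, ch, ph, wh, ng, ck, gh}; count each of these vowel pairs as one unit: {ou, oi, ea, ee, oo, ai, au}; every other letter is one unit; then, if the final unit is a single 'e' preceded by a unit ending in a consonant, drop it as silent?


Word: "imagination" (11 letters)
Left-to-right scan:
  (1) 'i' (letter)
  (2) 'm' (letter)
  (3) 'a' (letter)
  (4) 'g' (letter)
  (5) 'i' (letter)
  (6) 'n' (letter)
  (7) 'a' (letter)
  (8) 't' (letter)
  (9) 'i' (letter)
  (10) 'o' (letter)
  (11) 'n' (letter)
Units from scan: 11
Sound units = 11 units


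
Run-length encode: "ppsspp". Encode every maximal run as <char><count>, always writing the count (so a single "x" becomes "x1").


String: "ppsspp"
Scanning for consecutive runs:
  'p' x 2
  's' x 2
  'p' x 2
RLE = "p2s2p2"


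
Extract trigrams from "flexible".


Word: "flexible" (length 8)
Number of trigrams = 8 - 3 + 1 = 6
  Position 0: "fle"
  Position 1: "lex"
  Position 2: "exi"
  Position 3: "xib"
  Position 4: "ibl"
  Position 5: "ble"
Trigrams = "fle", "lex", "exi", "xib", "ibl", "ble"


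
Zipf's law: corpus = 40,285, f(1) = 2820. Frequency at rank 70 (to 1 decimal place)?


Zipf's law: f(r) = f(1) / r
f(1) = 2820
f(70) = 2820 / 70
= 40.3 occurrences


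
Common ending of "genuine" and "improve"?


Word 1: "genuine"
Word 2: "improve"
Comparing from end:
  Pos -1: 'e' == 'e'
  Pos -2: 'n' != 'v' (stop)
LCS = "e" (length 1)


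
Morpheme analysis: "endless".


Word: "endless"
Morphemes: end + -less
Each morpheme carries meaning
= 2 morphemes


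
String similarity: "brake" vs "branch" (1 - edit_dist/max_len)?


Word 1: "brake" (length 5)
Word 2: "branch" (length 6)
One optimal edit sequence:
  1. keep 'b'
  2. keep 'r'
  3. keep 'a'
  4. insert 'n'  (+1)
  5. substitute 'k' -> 'c'  (+1)
  6. substitute 'e' -> 'h'  (+1)
Edit distance = 3
Max length = max(5, 6) = 6
Similarity = 1 - 3/6
= 0.5000


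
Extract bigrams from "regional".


Word: "regional" (length 8)
Number of bigrams = 8 - 2 + 1 = 7
  Position 0: "re"
  Position 1: "eg"
  Position 2: "gi"
  Position 3: "io"
  Position 4: "on"
  Position 5: "na"
  Position 6: "al"
Bigrams = "re", "eg", "gi", "io", "on", "na", "al"


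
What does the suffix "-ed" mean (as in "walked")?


Suffix: -ed
Example: walked = walk + -ed
Meaning = past tense


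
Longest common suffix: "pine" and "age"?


Word 1: "pine"
Word 2: "age"
Comparing from end:
  Pos -1: 'e' == 'e'
  Pos -2: 'n' != 'g' (stop)
LCS = "e" (length 1)


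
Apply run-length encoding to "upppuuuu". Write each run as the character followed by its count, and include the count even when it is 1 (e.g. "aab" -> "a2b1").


String: "upppuuuu"
Scanning for consecutive runs:
  'u' x 1
  'p' x 3
  'u' x 4
RLE = "u1p3u4"


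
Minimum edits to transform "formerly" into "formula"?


Word 1: "formerly" (length 8)
Word 2: "formula" (length 7)
One optimal edit sequence (insert/delete/substitute each cost 1):
  1. keep 'f'
  2. keep 'o'
  3. keep 'r'
  4. keep 'm'
  5. delete 'e'  (+1)
  6. substitute 'r' -> 'u'  (+1)
  7. keep 'l'
  8. substitute 'y' -> 'a'  (+1)
Total edit operations: 3
Edit distance = 3


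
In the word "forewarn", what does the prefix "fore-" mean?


Prefix: fore-
Example: forewarn = fore- + warn
Meaning = before


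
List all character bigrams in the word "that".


Word: "that" (length 4)
Number of bigrams = 4 - 2 + 1 = 3
  Position 0: "th"
  Position 1: "ha"
  Position 2: "at"
Bigrams = "th", "ha", "at"


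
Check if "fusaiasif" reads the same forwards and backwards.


Word: "fusaiasif"
Reversed: "fisaiasuf"
Forward == Backward? fusaiasif != fisaiasuf
Palindrome = No


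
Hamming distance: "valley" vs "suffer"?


Comparing character by character (same length = 6):
  Pos 0: 'v' vs 's' !=
  Pos 1: 'a' vs 'u' !=
  Pos 2: 'l' vs 'f' !=
  Pos 3: 'l' vs 'f' !=
  Pos 4: 'e' vs 'e' =
  Pos 5: 'y' vs 'r' !=
Hamming distance = 5


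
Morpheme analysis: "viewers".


Word: "viewers"
Morphemes: view / -er / -s
Each morpheme carries meaning
= 3 morphemes


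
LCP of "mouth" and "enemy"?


Word 1: "mouth"
Word 2: "enemy"
Comparing from start:
  Pos 0: 'm' != 'e' (stop)
LCP = "" (length 0)


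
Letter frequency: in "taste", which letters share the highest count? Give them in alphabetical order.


Word: "taste"
Letter counts:
  'a': 1
  'e': 1
  's': 1
  't': 2
Maximum count = 2
Most frequent = 't' (2 times each)


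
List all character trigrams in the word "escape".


Word: "escape" (length 6)
Number of trigrams = 6 - 3 + 1 = 4
  Position 0: "esc"
  Position 1: "sca"
  Position 2: "cap"
  Position 3: "ape"
Trigrams = "esc", "sca", "cap", "ape"


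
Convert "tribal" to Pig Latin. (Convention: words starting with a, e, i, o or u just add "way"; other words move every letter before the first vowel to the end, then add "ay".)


Word: "tribal"
Starts with consonant(s) → move to end, add 'ay'
Consonant cluster: "tr"
Pig Latin = "ibaltray"


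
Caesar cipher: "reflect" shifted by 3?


Word: "reflect"
Shift: 3
Each letter → (letter + shift) mod 26:
  'r' (17) + 3 = 20 → 'u'
  'e' (4) + 3 = 7 → 'h'
  'f' (5) + 3 = 8 → 'i'
  'l' (11) + 3 = 14 → 'o'
  'e' (4) + 3 = 7 → 'h'
  'c' (2) + 3 = 5 → 'f'
  't' (19) + 3 = 22 → 'w'
Result = "uhiohfw"


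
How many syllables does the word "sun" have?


Word: "sun"
Syllable breakdown: sun
Counting: 1 part
= 1 syllable


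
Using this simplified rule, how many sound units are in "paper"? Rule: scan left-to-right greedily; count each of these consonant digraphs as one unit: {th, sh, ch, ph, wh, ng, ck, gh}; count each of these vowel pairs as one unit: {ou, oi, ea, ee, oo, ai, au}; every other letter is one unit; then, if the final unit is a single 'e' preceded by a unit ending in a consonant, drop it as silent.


Word: "paper" (5 letters)
Left-to-right scan:
  [1] 'p' (letter)
  [2] 'a' (letter)
  [3] 'p' (letter)
  [4] 'e' (letter)
  [5] 'r' (letter)
Units from scan: 5
Sound units = 5 units


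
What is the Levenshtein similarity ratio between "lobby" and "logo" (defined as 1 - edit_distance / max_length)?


Word 1: "lobby" (length 5)
Word 2: "logo" (length 4)
One optimal edit sequence:
  1. keep 'l'
  2. keep 'o'
  3. delete 'b'  (+1)
  4. substitute 'b' -> 'g'  (+1)
  5. substitute 'y' -> 'o'  (+1)
Edit distance = 3
Max length = max(5, 4) = 5
Similarity = 1 - 3/5
= 0.4000


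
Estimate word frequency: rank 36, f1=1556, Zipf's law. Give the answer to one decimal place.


Zipf's law: f(r) = f(1) / r
f(1) = 1556
f(36) = 1556 / 36
= 43.2 occurrences


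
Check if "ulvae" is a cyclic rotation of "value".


Word: "value", Candidate: "ulvae"
Method: check if candidate is substring of word+word
"valuevalue" contains "ulvae"? No
Is rotation = No
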